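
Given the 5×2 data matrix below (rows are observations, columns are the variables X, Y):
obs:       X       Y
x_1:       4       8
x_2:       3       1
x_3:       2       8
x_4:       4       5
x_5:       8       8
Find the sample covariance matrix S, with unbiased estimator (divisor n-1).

Step 1 — column means:
  mean(X) = (4 + 3 + 2 + 4 + 8) / 5 = 21/5 = 4.2
  mean(Y) = (8 + 1 + 8 + 5 + 8) / 5 = 30/5 = 6

Step 2 — sample covariance S[i,j] = (1/(n-1)) · Σ_k (x_{k,i} - mean_i) · (x_{k,j} - mean_j), with n-1 = 4.
  S[X,X] = ((-0.2)·(-0.2) + (-1.2)·(-1.2) + (-2.2)·(-2.2) + (-0.2)·(-0.2) + (3.8)·(3.8)) / 4 = 20.8/4 = 5.2
  S[X,Y] = ((-0.2)·(2) + (-1.2)·(-5) + (-2.2)·(2) + (-0.2)·(-1) + (3.8)·(2)) / 4 = 9/4 = 2.25
  S[Y,Y] = ((2)·(2) + (-5)·(-5) + (2)·(2) + (-1)·(-1) + (2)·(2)) / 4 = 38/4 = 9.5

S is symmetric (S[j,i] = S[i,j]). Assembling:

S = [[5.2, 2.25],
 [2.25, 9.5]]


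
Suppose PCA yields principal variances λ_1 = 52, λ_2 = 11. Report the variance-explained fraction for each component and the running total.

Step 1 — total variance = trace(Sigma) = Σ λ_i = 52 + 11 = 63.

Step 2 — fraction explained by component i = λ_i / Σ λ:
  PC1: 52/63 = 0.8254
  PC2: 11/63 = 0.1746

Step 3 — cumulative fraction after k components = (λ_1 + ... + λ_k) / Σ λ:
  k = 1: 52/63 = 0.8254
  k = 2: (52 + 11)/63 = 63/63 = 1

Summary (fraction, with percent):

explained: PC1 0.8254 (82.54%), PC2 0.1746 (17.46%);  cumulative: 0.8254, 1


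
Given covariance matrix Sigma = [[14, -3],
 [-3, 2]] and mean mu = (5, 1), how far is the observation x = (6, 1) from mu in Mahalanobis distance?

Step 1 — centre the observation: (x - mu) = (1, 0).

Step 2 — invert Sigma. det(Sigma) = 14·2 - (-3)² = 19.
  Sigma^{-1} = (1/det) · [[d, -b], [-b, a]] = [[0.1053, 0.1579],
 [0.1579, 0.7368]].

Step 3 — form the quadratic (x - mu)^T · Sigma^{-1} · (x - mu):
  Sigma^{-1} · (x - mu) = (0.1053, 0.1579).
  (x - mu)^T · [Sigma^{-1} · (x - mu)] = (1)·(0.1053) + (0)·(0.1579) = 0.1053.

Step 4 — take square root: d = √(0.1053) ≈ 0.3244.

d(x, mu) = √(0.1053) ≈ 0.3244


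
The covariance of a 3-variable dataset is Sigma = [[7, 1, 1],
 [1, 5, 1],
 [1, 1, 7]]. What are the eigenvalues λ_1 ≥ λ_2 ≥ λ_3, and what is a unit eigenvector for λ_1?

Step 1 — characteristic polynomial p(λ) = det(λI - Sigma) = λ³ - tr·λ² + c_1·λ - det, where tr = trace, c_1 = sum of the principal 2×2 minors, det = det(Sigma):
  tr = 7 + 5 + 7 = 19,
  c_1 = (7·5 - (1)²) + (7·7 - (1)²) + (5·7 - (1)²) = 34 + 48 + 34 = 116,
  det = 7·(5·7 - (1)²) - (1)·((1)·7 - (1)·(1)) + (1)·((1)·(1) - 5·(1)) = 7·(34) - (1)·(6) + (1)·(-4) = 228.
  So p(λ) = λ³ - 19λ² + 116λ - 228.
Step 2 — look for an integer root (rational root theorem: any rational root is an integer divisor of 228). Testing λ = 6:
  p(6) = 216 - 684 + 696 - 228 = 0  ✓
  Dividing out (λ - 6): p(λ) = (λ - 6)(λ² - 13λ + 38).
Step 3 — remaining eigenvalues from the quadratic λ² - 13λ + 38 = 0:
  Δ = 13² - 4·38 = 169 - 152 = 17,  λ = (13 ± √17)/2 = (13 ± 4.1231)/2 ≈ 8.5616 or 4.4384.
  Sorted: λ_1 = 8.5616,  λ_2 = 6,  λ_3 = 4.4384  (check: sum = 19 = tr ✓).

Step 4 — unit eigenvector for λ_1 ≈ 8.5616: v spans the null space of (Sigma - λ_1 I), whose rows are
  r_1 = (-1.5616, 1, 1),  r_2 = (1, -3.5616, 1),  r_3 = (1, 1, -1.5616).
  v is orthogonal to every row, so take v ∝ r_1 × r_2 = ((1)·(1) - (1)·(-3.5616), (1)·(1) - (-1.5616)·(1), (-1.5616)·(-3.5616) - (1)·(1)) ≈ (4.5616, 2.5616, 4.5616).
  Let u = (4.5616, 2.5616, 4.5616).
  ||u|| = √((4.5616)² + (2.5616)² + (4.5616)²) = √(48.1771) ≈ 6.941,  v_1 = u/||u|| ≈ (0.6572, 0.369, 0.6572) (||v_1|| = 1).

λ_1 = 8.5616,  λ_2 = 6,  λ_3 = 4.4384;  v_1 ≈ (0.6572, 0.369, 0.6572)


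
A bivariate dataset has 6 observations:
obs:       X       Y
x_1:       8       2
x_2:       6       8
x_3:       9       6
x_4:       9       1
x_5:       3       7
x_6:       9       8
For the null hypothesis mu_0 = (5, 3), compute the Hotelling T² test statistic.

Step 1 — sample mean vector:
  mean(X) = (8 + 6 + 9 + 9 + 3 + 9) / 6 = 44/6 = 7.3333
  mean(Y) = (2 + 8 + 6 + 1 + 7 + 8) / 6 = 32/6 = 5.3333
  x̄ = (7.3333, 5.3333),  deviation x̄ - mu_0 = (7.3333, 5.3333) - (5, 3) = (2.3333, 2.3333).

Step 2 — sample covariance matrix, S[i,j] = (1/(n-1)) · Σ_k (x_{k,i} - mean_i) · (x_{k,j} - mean_j), divisor n-1 = 5:
  S[X,X] = ((0.6667)·(0.6667) + (-1.3333)·(-1.3333) + (1.6667)·(1.6667) + (1.6667)·(1.6667) + (-4.3333)·(-4.3333) + (1.6667)·(1.6667)) / 5 = 29.3333/5 = 5.8667
  S[X,Y] = ((0.6667)·(-3.3333) + (-1.3333)·(2.6667) + (1.6667)·(0.6667) + (1.6667)·(-4.3333) + (-4.3333)·(1.6667) + (1.6667)·(2.6667)) / 5 = -14.6667/5 = -2.9333
  S[Y,Y] = ((-3.3333)·(-3.3333) + (2.6667)·(2.6667) + (0.6667)·(0.6667) + (-4.3333)·(-4.3333) + (1.6667)·(1.6667) + (2.6667)·(2.6667)) / 5 = 47.3333/5 = 9.4667
  S = [[5.8667, -2.9333],
 [-2.9333, 9.4667]].

Step 3 — invert S. det(S) = 5.8667·9.4667 - (-2.9333)² = 46.9333.
  S^{-1} = (1/det) · [[d, -b], [-b, a]] = [[0.2017, 0.0625],
 [0.0625, 0.125]].

Step 4 — quadratic form (x̄ - mu_0)^T · S^{-1} · (x̄ - mu_0):
  S^{-1} · (x̄ - mu_0) = (0.6165, 0.4375),
  (x̄ - mu_0)^T · [...] = (2.3333)·(0.6165) + (2.3333)·(0.4375) = 2.4593.

Step 5 — scale by n: T² = 6 · 2.4593 = 14.7557.

T² ≈ 14.7557


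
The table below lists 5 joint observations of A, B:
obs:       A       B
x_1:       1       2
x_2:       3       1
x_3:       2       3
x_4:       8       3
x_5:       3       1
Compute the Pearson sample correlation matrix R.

Step 1 — column means:
  mean(A) = (1 + 3 + 2 + 8 + 3) / 5 = 17/5 = 3.4
  mean(B) = (2 + 1 + 3 + 3 + 1) / 5 = 10/5 = 2

Step 2 — sample variances and covariances s[i,j] = (1/(n-1)) · Σ_k (x_{k,i} - mean_i) · (x_{k,j} - mean_j), with n-1 = 4:
  s[A,A] = ((-2.4)·(-2.4) + (-0.4)·(-0.4) + (-1.4)·(-1.4) + (4.6)·(4.6) + (-0.4)·(-0.4)) / 4 = 29.2/4 = 7.3
  s[A,B] = ((-2.4)·(0) + (-0.4)·(-1) + (-1.4)·(1) + (4.6)·(1) + (-0.4)·(-1)) / 4 = 4/4 = 1
  s[B,B] = ((0)·(0) + (-1)·(-1) + (1)·(1) + (1)·(1) + (-1)·(-1)) / 4 = 4/4 = 1
  Sample standard deviations s_i = √(s[i,i]):
  s(A) = √(7.3) = 2.7019
  s(B) = √(1) = 1

Step 3 — r_{ij} = s_{ij} / (s_i · s_j):
  r[A,A] = 1 (diagonal).
  r[A,B] = 1 / (2.7019 · 1) = 1 / 2.7019 = 0.3701
  r[B,B] = 1 (diagonal).

R is symmetric with unit diagonal. Assembling:

R = [[1, 0.3701],
 [0.3701, 1]]


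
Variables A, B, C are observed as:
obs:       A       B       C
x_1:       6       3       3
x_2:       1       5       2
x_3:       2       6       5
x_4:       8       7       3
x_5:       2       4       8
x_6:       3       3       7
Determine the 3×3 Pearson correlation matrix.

Step 1 — column means:
  mean(A) = (6 + 1 + 2 + 8 + 2 + 3) / 6 = 22/6 = 3.6667
  mean(B) = (3 + 5 + 6 + 7 + 4 + 3) / 6 = 28/6 = 4.6667
  mean(C) = (3 + 2 + 5 + 3 + 8 + 7) / 6 = 28/6 = 4.6667

Step 2 — sample variances and covariances s[i,j] = (1/(n-1)) · Σ_k (x_{k,i} - mean_i) · (x_{k,j} - mean_j), with n-1 = 5:
  s[A,A] = ((2.3333)·(2.3333) + (-2.6667)·(-2.6667) + (-1.6667)·(-1.6667) + (4.3333)·(4.3333) + (-1.6667)·(-1.6667) + (-0.6667)·(-0.6667)) / 5 = 37.3333/5 = 7.4667
  s[A,B] = ((2.3333)·(-1.6667) + (-2.6667)·(0.3333) + (-1.6667)·(1.3333) + (4.3333)·(2.3333) + (-1.6667)·(-0.6667) + (-0.6667)·(-1.6667)) / 5 = 5.3333/5 = 1.0667
  s[A,C] = ((2.3333)·(-1.6667) + (-2.6667)·(-2.6667) + (-1.6667)·(0.3333) + (4.3333)·(-1.6667) + (-1.6667)·(3.3333) + (-0.6667)·(2.3333)) / 5 = -11.6667/5 = -2.3333
  s[B,B] = ((-1.6667)·(-1.6667) + (0.3333)·(0.3333) + (1.3333)·(1.3333) + (2.3333)·(2.3333) + (-0.6667)·(-0.6667) + (-1.6667)·(-1.6667)) / 5 = 13.3333/5 = 2.6667
  s[B,C] = ((-1.6667)·(-1.6667) + (0.3333)·(-2.6667) + (1.3333)·(0.3333) + (2.3333)·(-1.6667) + (-0.6667)·(3.3333) + (-1.6667)·(2.3333)) / 5 = -7.6667/5 = -1.5333
  s[C,C] = ((-1.6667)·(-1.6667) + (-2.6667)·(-2.6667) + (0.3333)·(0.3333) + (-1.6667)·(-1.6667) + (3.3333)·(3.3333) + (2.3333)·(2.3333)) / 5 = 29.3333/5 = 5.8667
  Sample standard deviations s_i = √(s[i,i]):
  s(A) = √(7.4667) = 2.7325
  s(B) = √(2.6667) = 1.633
  s(C) = √(5.8667) = 2.4221

Step 3 — r_{ij} = s_{ij} / (s_i · s_j):
  r[A,A] = 1 (diagonal).
  r[A,B] = 1.0667 / (2.7325 · 1.633) = 1.0667 / 4.4622 = 0.239
  r[A,C] = -2.3333 / (2.7325 · 2.4221) = -2.3333 / 6.6185 = -0.3525
  r[B,B] = 1 (diagonal).
  r[B,C] = -1.5333 / (1.633 · 2.4221) = -1.5333 / 3.9553 = -0.3877
  r[C,C] = 1 (diagonal).

R is symmetric with unit diagonal. Assembling:

R = [[1, 0.239, -0.3525],
 [0.239, 1, -0.3877],
 [-0.3525, -0.3877, 1]]


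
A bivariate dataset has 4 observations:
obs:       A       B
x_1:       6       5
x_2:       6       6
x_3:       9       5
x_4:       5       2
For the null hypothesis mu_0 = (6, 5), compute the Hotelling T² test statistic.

Step 1 — sample mean vector:
  mean(A) = (6 + 6 + 9 + 5) / 4 = 26/4 = 6.5
  mean(B) = (5 + 6 + 5 + 2) / 4 = 18/4 = 4.5
  x̄ = (6.5, 4.5),  deviation x̄ - mu_0 = (6.5, 4.5) - (6, 5) = (0.5, -0.5).

Step 2 — sample covariance matrix, S[i,j] = (1/(n-1)) · Σ_k (x_{k,i} - mean_i) · (x_{k,j} - mean_j), divisor n-1 = 3:
  S[A,A] = ((-0.5)·(-0.5) + (-0.5)·(-0.5) + (2.5)·(2.5) + (-1.5)·(-1.5)) / 3 = 9/3 = 3
  S[A,B] = ((-0.5)·(0.5) + (-0.5)·(1.5) + (2.5)·(0.5) + (-1.5)·(-2.5)) / 3 = 4/3 = 1.3333
  S[B,B] = ((0.5)·(0.5) + (1.5)·(1.5) + (0.5)·(0.5) + (-2.5)·(-2.5)) / 3 = 9/3 = 3
  S = [[3, 1.3333],
 [1.3333, 3]].

Step 3 — invert S. det(S) = 3·3 - (1.3333)² = 7.2222.
  S^{-1} = (1/det) · [[d, -b], [-b, a]] = [[0.4154, -0.1846],
 [-0.1846, 0.4154]].

Step 4 — quadratic form (x̄ - mu_0)^T · S^{-1} · (x̄ - mu_0):
  S^{-1} · (x̄ - mu_0) = (0.3, -0.3),
  (x̄ - mu_0)^T · [...] = (0.5)·(0.3) + (-0.5)·(-0.3) = 0.3.

Step 5 — scale by n: T² = 4 · 0.3 = 1.2.

T² ≈ 1.2


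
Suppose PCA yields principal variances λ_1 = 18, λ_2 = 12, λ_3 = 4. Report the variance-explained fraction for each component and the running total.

Step 1 — total variance = trace(Sigma) = Σ λ_i = 18 + 12 + 4 = 34.

Step 2 — fraction explained by component i = λ_i / Σ λ:
  PC1: 18/34 = 0.5294
  PC2: 12/34 = 0.3529
  PC3: 4/34 = 0.1176

Step 3 — cumulative fraction after k components = (λ_1 + ... + λ_k) / Σ λ:
  k = 1: 18/34 = 0.5294
  k = 2: (18 + 12)/34 = 30/34 = 0.8824
  k = 3: (18 + 12 + 4)/34 = 34/34 = 1

Summary (fraction, with percent):

explained: PC1 0.5294 (52.94%), PC2 0.3529 (35.29%), PC3 0.1176 (11.76%);  cumulative: 0.5294, 0.8824, 1


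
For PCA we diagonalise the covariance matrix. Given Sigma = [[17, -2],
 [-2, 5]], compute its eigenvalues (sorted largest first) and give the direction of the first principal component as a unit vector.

Step 1 — characteristic polynomial of 2×2 Sigma:
  det(Sigma - λI) = λ² - trace · λ + det = 0.
  trace = 17 + 5 = 22, det = 17·5 - (-2)² = 81.
Step 2 — discriminant:
  Δ = trace² - 4·det = 484 - 324 = 160.
Step 3 — eigenvalues:
  λ = (trace ± √Δ)/2 = (22 ± 12.6491)/2,
  λ_1 = 17.3246,  λ_2 = 4.6754.

Step 4 — unit eigenvector for λ_1: solve (Sigma - λ_1 I)v = 0. First row:
  (17 - 17.3246)·v_x + (-2)·v_y = 0, i.e. (-0.3246)·v_x + (-2)·v_y = 0,
  so v ∝ (b, λ_1 - a) = (-2, 0.3246); multiply by -1 so the first entry is positive: u = (2, -0.3246).
  ||u|| = √((2)² + (-0.3246)²) = √(4.1053) ≈ 2.0262,
  v_1 = u/||u|| ≈ (0.9871, -0.1602) (||v_1|| = 1).

λ_1 = 17.3246,  λ_2 = 4.6754;  v_1 ≈ (0.9871, -0.1602)


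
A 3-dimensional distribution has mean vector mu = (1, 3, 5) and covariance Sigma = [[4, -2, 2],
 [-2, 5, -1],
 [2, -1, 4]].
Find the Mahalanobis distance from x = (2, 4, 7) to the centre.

Step 1 — centre the observation: (x - mu) = (1, 1, 2).

Step 2 — invert Sigma (cofactor / det for 3×3, or solve directly):
  Sigma^{-1} = [[0.3958, 0.125, -0.1667],
 [0.125, 0.25, 0],
 [-0.1667, 0, 0.3333]].

Step 3 — form the quadratic (x - mu)^T · Sigma^{-1} · (x - mu):
  Sigma^{-1} · (x - mu) = (0.1875, 0.375, 0.5).
  (x - mu)^T · [Sigma^{-1} · (x - mu)] = (1)·(0.1875) + (1)·(0.375) + (2)·(0.5) = 1.5625.

Step 4 — take square root: d = √(1.5625) ≈ 1.25.

d(x, mu) = √(1.5625) ≈ 1.25


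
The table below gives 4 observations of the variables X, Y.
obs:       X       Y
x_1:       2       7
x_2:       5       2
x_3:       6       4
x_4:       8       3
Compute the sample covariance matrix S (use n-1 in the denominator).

Step 1 — column means:
  mean(X) = (2 + 5 + 6 + 8) / 4 = 21/4 = 5.25
  mean(Y) = (7 + 2 + 4 + 3) / 4 = 16/4 = 4

Step 2 — sample covariance S[i,j] = (1/(n-1)) · Σ_k (x_{k,i} - mean_i) · (x_{k,j} - mean_j), with n-1 = 3.
  S[X,X] = ((-3.25)·(-3.25) + (-0.25)·(-0.25) + (0.75)·(0.75) + (2.75)·(2.75)) / 3 = 18.75/3 = 6.25
  S[X,Y] = ((-3.25)·(3) + (-0.25)·(-2) + (0.75)·(0) + (2.75)·(-1)) / 3 = -12/3 = -4
  S[Y,Y] = ((3)·(3) + (-2)·(-2) + (0)·(0) + (-1)·(-1)) / 3 = 14/3 = 4.6667

S is symmetric (S[j,i] = S[i,j]). Assembling:

S = [[6.25, -4],
 [-4, 4.6667]]


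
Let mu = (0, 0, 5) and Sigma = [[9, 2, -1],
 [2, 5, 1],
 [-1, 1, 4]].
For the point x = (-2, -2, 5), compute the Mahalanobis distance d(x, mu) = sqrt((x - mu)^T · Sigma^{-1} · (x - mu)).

Step 1 — centre the observation: (x - mu) = (-2, -2, 0).

Step 2 — invert Sigma (cofactor / det for 3×3, or solve directly):
  Sigma^{-1} = [[0.1301, -0.0616, 0.0479],
 [-0.0616, 0.2397, -0.0753],
 [0.0479, -0.0753, 0.2808]].

Step 3 — form the quadratic (x - mu)^T · Sigma^{-1} · (x - mu):
  Sigma^{-1} · (x - mu) = (-0.137, -0.3562, 0.0548).
  (x - mu)^T · [Sigma^{-1} · (x - mu)] = (-2)·(-0.137) + (-2)·(-0.3562) + (0)·(0.0548) = 0.9863.

Step 4 — take square root: d = √(0.9863) ≈ 0.9931.

d(x, mu) = √(0.9863) ≈ 0.9931


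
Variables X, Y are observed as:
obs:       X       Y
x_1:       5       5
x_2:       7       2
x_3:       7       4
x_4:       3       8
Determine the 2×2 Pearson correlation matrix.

Step 1 — column means:
  mean(X) = (5 + 7 + 7 + 3) / 4 = 22/4 = 5.5
  mean(Y) = (5 + 2 + 4 + 8) / 4 = 19/4 = 4.75

Step 2 — sample variances and covariances s[i,j] = (1/(n-1)) · Σ_k (x_{k,i} - mean_i) · (x_{k,j} - mean_j), with n-1 = 3:
  s[X,X] = ((-0.5)·(-0.5) + (1.5)·(1.5) + (1.5)·(1.5) + (-2.5)·(-2.5)) / 3 = 11/3 = 3.6667
  s[X,Y] = ((-0.5)·(0.25) + (1.5)·(-2.75) + (1.5)·(-0.75) + (-2.5)·(3.25)) / 3 = -13.5/3 = -4.5
  s[Y,Y] = ((0.25)·(0.25) + (-2.75)·(-2.75) + (-0.75)·(-0.75) + (3.25)·(3.25)) / 3 = 18.75/3 = 6.25
  Sample standard deviations s_i = √(s[i,i]):
  s(X) = √(3.6667) = 1.9149
  s(Y) = √(6.25) = 2.5

Step 3 — r_{ij} = s_{ij} / (s_i · s_j):
  r[X,X] = 1 (diagonal).
  r[X,Y] = -4.5 / (1.9149 · 2.5) = -4.5 / 4.7871 = -0.94
  r[Y,Y] = 1 (diagonal).

R is symmetric with unit diagonal. Assembling:

R = [[1, -0.94],
 [-0.94, 1]]


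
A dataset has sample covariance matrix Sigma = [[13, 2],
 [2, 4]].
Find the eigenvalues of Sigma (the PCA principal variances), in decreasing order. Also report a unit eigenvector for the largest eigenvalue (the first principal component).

Step 1 — characteristic polynomial of 2×2 Sigma:
  det(Sigma - λI) = λ² - trace · λ + det = 0.
  trace = 13 + 4 = 17, det = 13·4 - (2)² = 48.
Step 2 — discriminant:
  Δ = trace² - 4·det = 289 - 192 = 97.
Step 3 — eigenvalues:
  λ = (trace ± √Δ)/2 = (17 ± 9.8489)/2,
  λ_1 = 13.4244,  λ_2 = 3.5756.

Step 4 — unit eigenvector for λ_1: solve (Sigma - λ_1 I)v = 0. First row:
  (13 - 13.4244)·v_x + (2)·v_y = 0, i.e. (-0.4244)·v_x + (2)·v_y = 0,
  so v ∝ (b, λ_1 - a) = (2, 0.4244) = u.
  ||u|| = √((2)² + (0.4244)²) = √(4.1801) ≈ 2.0445,
  v_1 = u/||u|| ≈ (0.9782, 0.2076) (||v_1|| = 1).

λ_1 = 13.4244,  λ_2 = 3.5756;  v_1 ≈ (0.9782, 0.2076)


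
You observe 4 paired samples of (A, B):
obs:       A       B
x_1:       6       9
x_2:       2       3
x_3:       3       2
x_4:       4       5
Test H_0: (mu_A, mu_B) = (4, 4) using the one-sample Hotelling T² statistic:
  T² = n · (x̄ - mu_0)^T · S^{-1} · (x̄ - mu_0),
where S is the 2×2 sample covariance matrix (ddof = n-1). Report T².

Step 1 — sample mean vector:
  mean(A) = (6 + 2 + 3 + 4) / 4 = 15/4 = 3.75
  mean(B) = (9 + 3 + 2 + 5) / 4 = 19/4 = 4.75
  x̄ = (3.75, 4.75),  deviation x̄ - mu_0 = (3.75, 4.75) - (4, 4) = (-0.25, 0.75).

Step 2 — sample covariance matrix, S[i,j] = (1/(n-1)) · Σ_k (x_{k,i} - mean_i) · (x_{k,j} - mean_j), divisor n-1 = 3:
  S[A,A] = ((2.25)·(2.25) + (-1.75)·(-1.75) + (-0.75)·(-0.75) + (0.25)·(0.25)) / 3 = 8.75/3 = 2.9167
  S[A,B] = ((2.25)·(4.25) + (-1.75)·(-1.75) + (-0.75)·(-2.75) + (0.25)·(0.25)) / 3 = 14.75/3 = 4.9167
  S[B,B] = ((4.25)·(4.25) + (-1.75)·(-1.75) + (-2.75)·(-2.75) + (0.25)·(0.25)) / 3 = 28.75/3 = 9.5833
  S = [[2.9167, 4.9167],
 [4.9167, 9.5833]].

Step 3 — invert S. det(S) = 2.9167·9.5833 - (4.9167)² = 3.7778.
  S^{-1} = (1/det) · [[d, -b], [-b, a]] = [[2.5368, -1.3015],
 [-1.3015, 0.7721]].

Step 4 — quadratic form (x̄ - mu_0)^T · S^{-1} · (x̄ - mu_0):
  S^{-1} · (x̄ - mu_0) = (-1.6103, 0.9044),
  (x̄ - mu_0)^T · [...] = (-0.25)·(-1.6103) + (0.75)·(0.9044) = 1.0809.

Step 5 — scale by n: T² = 4 · 1.0809 = 4.3235.

T² ≈ 4.3235


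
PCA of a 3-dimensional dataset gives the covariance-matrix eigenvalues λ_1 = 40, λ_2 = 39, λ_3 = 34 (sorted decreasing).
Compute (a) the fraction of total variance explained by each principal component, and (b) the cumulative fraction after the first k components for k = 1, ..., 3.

Step 1 — total variance = trace(Sigma) = Σ λ_i = 40 + 39 + 34 = 113.

Step 2 — fraction explained by component i = λ_i / Σ λ:
  PC1: 40/113 = 0.354
  PC2: 39/113 = 0.3451
  PC3: 34/113 = 0.3009

Step 3 — cumulative fraction after k components = (λ_1 + ... + λ_k) / Σ λ:
  k = 1: 40/113 = 0.354
  k = 2: (40 + 39)/113 = 79/113 = 0.6991
  k = 3: (40 + 39 + 34)/113 = 113/113 = 1

Summary (fraction, with percent):

explained: PC1 0.354 (35.4%), PC2 0.3451 (34.51%), PC3 0.3009 (30.09%);  cumulative: 0.354, 0.6991, 1


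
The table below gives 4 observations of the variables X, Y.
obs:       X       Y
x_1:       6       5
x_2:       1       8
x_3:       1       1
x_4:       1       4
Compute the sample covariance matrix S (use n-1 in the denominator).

Step 1 — column means:
  mean(X) = (6 + 1 + 1 + 1) / 4 = 9/4 = 2.25
  mean(Y) = (5 + 8 + 1 + 4) / 4 = 18/4 = 4.5

Step 2 — sample covariance S[i,j] = (1/(n-1)) · Σ_k (x_{k,i} - mean_i) · (x_{k,j} - mean_j), with n-1 = 3.
  S[X,X] = ((3.75)·(3.75) + (-1.25)·(-1.25) + (-1.25)·(-1.25) + (-1.25)·(-1.25)) / 3 = 18.75/3 = 6.25
  S[X,Y] = ((3.75)·(0.5) + (-1.25)·(3.5) + (-1.25)·(-3.5) + (-1.25)·(-0.5)) / 3 = 2.5/3 = 0.8333
  S[Y,Y] = ((0.5)·(0.5) + (3.5)·(3.5) + (-3.5)·(-3.5) + (-0.5)·(-0.5)) / 3 = 25/3 = 8.3333

S is symmetric (S[j,i] = S[i,j]). Assembling:

S = [[6.25, 0.8333],
 [0.8333, 8.3333]]


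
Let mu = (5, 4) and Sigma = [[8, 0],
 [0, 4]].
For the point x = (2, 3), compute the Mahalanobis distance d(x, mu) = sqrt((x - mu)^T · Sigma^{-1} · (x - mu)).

Step 1 — centre the observation: (x - mu) = (-3, -1).

Step 2 — invert Sigma. det(Sigma) = 8·4 - (0)² = 32.
  Sigma^{-1} = (1/det) · [[d, -b], [-b, a]] = [[0.125, 0],
 [0, 0.25]].

Step 3 — form the quadratic (x - mu)^T · Sigma^{-1} · (x - mu):
  Sigma^{-1} · (x - mu) = (-0.375, -0.25).
  (x - mu)^T · [Sigma^{-1} · (x - mu)] = (-3)·(-0.375) + (-1)·(-0.25) = 1.375.

Step 4 — take square root: d = √(1.375) ≈ 1.1726.

d(x, mu) = √(1.375) ≈ 1.1726


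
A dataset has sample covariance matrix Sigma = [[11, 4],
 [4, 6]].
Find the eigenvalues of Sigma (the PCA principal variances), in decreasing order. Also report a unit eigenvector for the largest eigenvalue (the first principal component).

Step 1 — characteristic polynomial of 2×2 Sigma:
  det(Sigma - λI) = λ² - trace · λ + det = 0.
  trace = 11 + 6 = 17, det = 11·6 - (4)² = 50.
Step 2 — discriminant:
  Δ = trace² - 4·det = 289 - 200 = 89.
Step 3 — eigenvalues:
  λ = (trace ± √Δ)/2 = (17 ± 9.434)/2,
  λ_1 = 13.217,  λ_2 = 3.783.

Step 4 — unit eigenvector for λ_1: solve (Sigma - λ_1 I)v = 0. First row:
  (11 - 13.217)·v_x + (4)·v_y = 0, i.e. (-2.217)·v_x + (4)·v_y = 0,
  so v ∝ (b, λ_1 - a) = (4, 2.217) = u.
  ||u|| = √((4)² + (2.217)²) = √(20.915) ≈ 4.5733,
  v_1 = u/||u|| ≈ (0.8746, 0.4848) (||v_1|| = 1).

λ_1 = 13.217,  λ_2 = 3.783;  v_1 ≈ (0.8746, 0.4848)


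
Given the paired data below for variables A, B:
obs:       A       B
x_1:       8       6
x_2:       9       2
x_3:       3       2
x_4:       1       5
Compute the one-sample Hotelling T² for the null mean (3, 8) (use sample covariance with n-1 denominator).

Step 1 — sample mean vector:
  mean(A) = (8 + 9 + 3 + 1) / 4 = 21/4 = 5.25
  mean(B) = (6 + 2 + 2 + 5) / 4 = 15/4 = 3.75
  x̄ = (5.25, 3.75),  deviation x̄ - mu_0 = (5.25, 3.75) - (3, 8) = (2.25, -4.25).

Step 2 — sample covariance matrix, S[i,j] = (1/(n-1)) · Σ_k (x_{k,i} - mean_i) · (x_{k,j} - mean_j), divisor n-1 = 3:
  S[A,A] = ((2.75)·(2.75) + (3.75)·(3.75) + (-2.25)·(-2.25) + (-4.25)·(-4.25)) / 3 = 44.75/3 = 14.9167
  S[A,B] = ((2.75)·(2.25) + (3.75)·(-1.75) + (-2.25)·(-1.75) + (-4.25)·(1.25)) / 3 = -1.75/3 = -0.5833
  S[B,B] = ((2.25)·(2.25) + (-1.75)·(-1.75) + (-1.75)·(-1.75) + (1.25)·(1.25)) / 3 = 12.75/3 = 4.25
  S = [[14.9167, -0.5833],
 [-0.5833, 4.25]].

Step 3 — invert S. det(S) = 14.9167·4.25 - (-0.5833)² = 63.0556.
  S^{-1} = (1/det) · [[d, -b], [-b, a]] = [[0.0674, 0.0093],
 [0.0093, 0.2366]].

Step 4 — quadratic form (x̄ - mu_0)^T · S^{-1} · (x̄ - mu_0):
  S^{-1} · (x̄ - mu_0) = (0.1123, -0.9846),
  (x̄ - mu_0)^T · [...] = (2.25)·(0.1123) + (-4.25)·(-0.9846) = 4.4372.

Step 5 — scale by n: T² = 4 · 4.4372 = 17.7489.

T² ≈ 17.7489


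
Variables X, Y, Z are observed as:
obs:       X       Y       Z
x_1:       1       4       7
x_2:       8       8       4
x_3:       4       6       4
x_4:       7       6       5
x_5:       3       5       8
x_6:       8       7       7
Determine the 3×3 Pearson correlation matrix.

Step 1 — column means:
  mean(X) = (1 + 8 + 4 + 7 + 3 + 8) / 6 = 31/6 = 5.1667
  mean(Y) = (4 + 8 + 6 + 6 + 5 + 7) / 6 = 36/6 = 6
  mean(Z) = (7 + 4 + 4 + 5 + 8 + 7) / 6 = 35/6 = 5.8333

Step 2 — sample variances and covariances s[i,j] = (1/(n-1)) · Σ_k (x_{k,i} - mean_i) · (x_{k,j} - mean_j), with n-1 = 5:
  s[X,X] = ((-4.1667)·(-4.1667) + (2.8333)·(2.8333) + (-1.1667)·(-1.1667) + (1.8333)·(1.8333) + (-2.1667)·(-2.1667) + (2.8333)·(2.8333)) / 5 = 42.8333/5 = 8.5667
  s[X,Y] = ((-4.1667)·(-2) + (2.8333)·(2) + (-1.1667)·(0) + (1.8333)·(0) + (-2.1667)·(-1) + (2.8333)·(1)) / 5 = 19/5 = 3.8
  s[X,Z] = ((-4.1667)·(1.1667) + (2.8333)·(-1.8333) + (-1.1667)·(-1.8333) + (1.8333)·(-0.8333) + (-2.1667)·(2.1667) + (2.8333)·(1.1667)) / 5 = -10.8333/5 = -2.1667
  s[Y,Y] = ((-2)·(-2) + (2)·(2) + (0)·(0) + (0)·(0) + (-1)·(-1) + (1)·(1)) / 5 = 10/5 = 2
  s[Y,Z] = ((-2)·(1.1667) + (2)·(-1.8333) + (0)·(-1.8333) + (0)·(-0.8333) + (-1)·(2.1667) + (1)·(1.1667)) / 5 = -7/5 = -1.4
  s[Z,Z] = ((1.1667)·(1.1667) + (-1.8333)·(-1.8333) + (-1.8333)·(-1.8333) + (-0.8333)·(-0.8333) + (2.1667)·(2.1667) + (1.1667)·(1.1667)) / 5 = 14.8333/5 = 2.9667
  Sample standard deviations s_i = √(s[i,i]):
  s(X) = √(8.5667) = 2.9269
  s(Y) = √(2) = 1.4142
  s(Z) = √(2.9667) = 1.7224

Step 3 — r_{ij} = s_{ij} / (s_i · s_j):
  r[X,X] = 1 (diagonal).
  r[X,Y] = 3.8 / (2.9269 · 1.4142) = 3.8 / 4.1392 = 0.918
  r[X,Z] = -2.1667 / (2.9269 · 1.7224) = -2.1667 / 5.0413 = -0.4298
  r[Y,Y] = 1 (diagonal).
  r[Y,Z] = -1.4 / (1.4142 · 1.7224) = -1.4 / 2.4358 = -0.5747
  r[Z,Z] = 1 (diagonal).

R is symmetric with unit diagonal. Assembling:

R = [[1, 0.918, -0.4298],
 [0.918, 1, -0.5747],
 [-0.4298, -0.5747, 1]]


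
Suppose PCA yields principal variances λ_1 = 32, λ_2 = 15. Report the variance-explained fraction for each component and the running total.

Step 1 — total variance = trace(Sigma) = Σ λ_i = 32 + 15 = 47.

Step 2 — fraction explained by component i = λ_i / Σ λ:
  PC1: 32/47 = 0.6809
  PC2: 15/47 = 0.3191

Step 3 — cumulative fraction after k components = (λ_1 + ... + λ_k) / Σ λ:
  k = 1: 32/47 = 0.6809
  k = 2: (32 + 15)/47 = 47/47 = 1

Summary (fraction, with percent):

explained: PC1 0.6809 (68.09%), PC2 0.3191 (31.91%);  cumulative: 0.6809, 1


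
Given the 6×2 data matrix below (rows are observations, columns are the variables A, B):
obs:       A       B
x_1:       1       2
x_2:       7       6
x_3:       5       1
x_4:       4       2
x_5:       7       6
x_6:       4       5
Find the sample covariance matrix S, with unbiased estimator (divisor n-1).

Step 1 — column means:
  mean(A) = (1 + 7 + 5 + 4 + 7 + 4) / 6 = 28/6 = 4.6667
  mean(B) = (2 + 6 + 1 + 2 + 6 + 5) / 6 = 22/6 = 3.6667

Step 2 — sample covariance S[i,j] = (1/(n-1)) · Σ_k (x_{k,i} - mean_i) · (x_{k,j} - mean_j), with n-1 = 5.
  S[A,A] = ((-3.6667)·(-3.6667) + (2.3333)·(2.3333) + (0.3333)·(0.3333) + (-0.6667)·(-0.6667) + (2.3333)·(2.3333) + (-0.6667)·(-0.6667)) / 5 = 25.3333/5 = 5.0667
  S[A,B] = ((-3.6667)·(-1.6667) + (2.3333)·(2.3333) + (0.3333)·(-2.6667) + (-0.6667)·(-1.6667) + (2.3333)·(2.3333) + (-0.6667)·(1.3333)) / 5 = 16.3333/5 = 3.2667
  S[B,B] = ((-1.6667)·(-1.6667) + (2.3333)·(2.3333) + (-2.6667)·(-2.6667) + (-1.6667)·(-1.6667) + (2.3333)·(2.3333) + (1.3333)·(1.3333)) / 5 = 25.3333/5 = 5.0667

S is symmetric (S[j,i] = S[i,j]). Assembling:

S = [[5.0667, 3.2667],
 [3.2667, 5.0667]]


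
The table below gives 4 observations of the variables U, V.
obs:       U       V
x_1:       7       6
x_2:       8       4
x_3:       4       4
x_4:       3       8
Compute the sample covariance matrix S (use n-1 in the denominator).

Step 1 — column means:
  mean(U) = (7 + 8 + 4 + 3) / 4 = 22/4 = 5.5
  mean(V) = (6 + 4 + 4 + 8) / 4 = 22/4 = 5.5

Step 2 — sample covariance S[i,j] = (1/(n-1)) · Σ_k (x_{k,i} - mean_i) · (x_{k,j} - mean_j), with n-1 = 3.
  S[U,U] = ((1.5)·(1.5) + (2.5)·(2.5) + (-1.5)·(-1.5) + (-2.5)·(-2.5)) / 3 = 17/3 = 5.6667
  S[U,V] = ((1.5)·(0.5) + (2.5)·(-1.5) + (-1.5)·(-1.5) + (-2.5)·(2.5)) / 3 = -7/3 = -2.3333
  S[V,V] = ((0.5)·(0.5) + (-1.5)·(-1.5) + (-1.5)·(-1.5) + (2.5)·(2.5)) / 3 = 11/3 = 3.6667

S is symmetric (S[j,i] = S[i,j]). Assembling:

S = [[5.6667, -2.3333],
 [-2.3333, 3.6667]]


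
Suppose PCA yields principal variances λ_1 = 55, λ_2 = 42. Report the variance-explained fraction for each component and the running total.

Step 1 — total variance = trace(Sigma) = Σ λ_i = 55 + 42 = 97.

Step 2 — fraction explained by component i = λ_i / Σ λ:
  PC1: 55/97 = 0.567
  PC2: 42/97 = 0.433

Step 3 — cumulative fraction after k components = (λ_1 + ... + λ_k) / Σ λ:
  k = 1: 55/97 = 0.567
  k = 2: (55 + 42)/97 = 97/97 = 1

Summary (fraction, with percent):

explained: PC1 0.567 (56.7%), PC2 0.433 (43.3%);  cumulative: 0.567, 1


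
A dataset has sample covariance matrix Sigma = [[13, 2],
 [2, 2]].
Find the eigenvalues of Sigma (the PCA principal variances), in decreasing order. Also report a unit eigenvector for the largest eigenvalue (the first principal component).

Step 1 — characteristic polynomial of 2×2 Sigma:
  det(Sigma - λI) = λ² - trace · λ + det = 0.
  trace = 13 + 2 = 15, det = 13·2 - (2)² = 22.
Step 2 — discriminant:
  Δ = trace² - 4·det = 225 - 88 = 137.
Step 3 — eigenvalues:
  λ = (trace ± √Δ)/2 = (15 ± 11.7047)/2,
  λ_1 = 13.3523,  λ_2 = 1.6477.

Step 4 — unit eigenvector for λ_1: solve (Sigma - λ_1 I)v = 0. First row:
  (13 - 13.3523)·v_x + (2)·v_y = 0, i.e. (-0.3523)·v_x + (2)·v_y = 0,
  so v ∝ (b, λ_1 - a) = (2, 0.3523) = u.
  ||u|| = √((2)² + (0.3523)²) = √(4.1242) ≈ 2.0308,
  v_1 = u/||u|| ≈ (0.9848, 0.1735) (||v_1|| = 1).

λ_1 = 13.3523,  λ_2 = 1.6477;  v_1 ≈ (0.9848, 0.1735)


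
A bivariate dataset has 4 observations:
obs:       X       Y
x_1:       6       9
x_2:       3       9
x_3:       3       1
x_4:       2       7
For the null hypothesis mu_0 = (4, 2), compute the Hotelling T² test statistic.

Step 1 — sample mean vector:
  mean(X) = (6 + 3 + 3 + 2) / 4 = 14/4 = 3.5
  mean(Y) = (9 + 9 + 1 + 7) / 4 = 26/4 = 6.5
  x̄ = (3.5, 6.5),  deviation x̄ - mu_0 = (3.5, 6.5) - (4, 2) = (-0.5, 4.5).

Step 2 — sample covariance matrix, S[i,j] = (1/(n-1)) · Σ_k (x_{k,i} - mean_i) · (x_{k,j} - mean_j), divisor n-1 = 3:
  S[X,X] = ((2.5)·(2.5) + (-0.5)·(-0.5) + (-0.5)·(-0.5) + (-1.5)·(-1.5)) / 3 = 9/3 = 3
  S[X,Y] = ((2.5)·(2.5) + (-0.5)·(2.5) + (-0.5)·(-5.5) + (-1.5)·(0.5)) / 3 = 7/3 = 2.3333
  S[Y,Y] = ((2.5)·(2.5) + (2.5)·(2.5) + (-5.5)·(-5.5) + (0.5)·(0.5)) / 3 = 43/3 = 14.3333
  S = [[3, 2.3333],
 [2.3333, 14.3333]].

Step 3 — invert S. det(S) = 3·14.3333 - (2.3333)² = 37.5556.
  S^{-1} = (1/det) · [[d, -b], [-b, a]] = [[0.3817, -0.0621],
 [-0.0621, 0.0799]].

Step 4 — quadratic form (x̄ - mu_0)^T · S^{-1} · (x̄ - mu_0):
  S^{-1} · (x̄ - mu_0) = (-0.4704, 0.3905),
  (x̄ - mu_0)^T · [...] = (-0.5)·(-0.4704) + (4.5)·(0.3905) = 1.9926.

Step 5 — scale by n: T² = 4 · 1.9926 = 7.9704.

T² ≈ 7.9704


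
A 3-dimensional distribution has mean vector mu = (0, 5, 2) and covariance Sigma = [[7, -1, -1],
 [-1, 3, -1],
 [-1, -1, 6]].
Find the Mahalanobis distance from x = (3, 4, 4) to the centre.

Step 1 — centre the observation: (x - mu) = (3, -1, 2).

Step 2 — invert Sigma (cofactor / det for 3×3, or solve directly):
  Sigma^{-1} = [[0.1574, 0.0648, 0.037],
 [0.0648, 0.3796, 0.0741],
 [0.037, 0.0741, 0.1852]].

Step 3 — form the quadratic (x - mu)^T · Sigma^{-1} · (x - mu):
  Sigma^{-1} · (x - mu) = (0.4815, -0.037, 0.4074).
  (x - mu)^T · [Sigma^{-1} · (x - mu)] = (3)·(0.4815) + (-1)·(-0.037) + (2)·(0.4074) = 2.2963.

Step 4 — take square root: d = √(2.2963) ≈ 1.5154.

d(x, mu) = √(2.2963) ≈ 1.5154


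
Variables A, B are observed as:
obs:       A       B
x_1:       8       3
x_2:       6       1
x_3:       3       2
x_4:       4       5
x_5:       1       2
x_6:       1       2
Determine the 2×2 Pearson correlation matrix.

Step 1 — column means:
  mean(A) = (8 + 6 + 3 + 4 + 1 + 1) / 6 = 23/6 = 3.8333
  mean(B) = (3 + 1 + 2 + 5 + 2 + 2) / 6 = 15/6 = 2.5

Step 2 — sample variances and covariances s[i,j] = (1/(n-1)) · Σ_k (x_{k,i} - mean_i) · (x_{k,j} - mean_j), with n-1 = 5:
  s[A,A] = ((4.1667)·(4.1667) + (2.1667)·(2.1667) + (-0.8333)·(-0.8333) + (0.1667)·(0.1667) + (-2.8333)·(-2.8333) + (-2.8333)·(-2.8333)) / 5 = 38.8333/5 = 7.7667
  s[A,B] = ((4.1667)·(0.5) + (2.1667)·(-1.5) + (-0.8333)·(-0.5) + (0.1667)·(2.5) + (-2.8333)·(-0.5) + (-2.8333)·(-0.5)) / 5 = 2.5/5 = 0.5
  s[B,B] = ((0.5)·(0.5) + (-1.5)·(-1.5) + (-0.5)·(-0.5) + (2.5)·(2.5) + (-0.5)·(-0.5) + (-0.5)·(-0.5)) / 5 = 9.5/5 = 1.9
  Sample standard deviations s_i = √(s[i,i]):
  s(A) = √(7.7667) = 2.7869
  s(B) = √(1.9) = 1.3784

Step 3 — r_{ij} = s_{ij} / (s_i · s_j):
  r[A,A] = 1 (diagonal).
  r[A,B] = 0.5 / (2.7869 · 1.3784) = 0.5 / 3.8414 = 0.1302
  r[B,B] = 1 (diagonal).

R is symmetric with unit diagonal. Assembling:

R = [[1, 0.1302],
 [0.1302, 1]]


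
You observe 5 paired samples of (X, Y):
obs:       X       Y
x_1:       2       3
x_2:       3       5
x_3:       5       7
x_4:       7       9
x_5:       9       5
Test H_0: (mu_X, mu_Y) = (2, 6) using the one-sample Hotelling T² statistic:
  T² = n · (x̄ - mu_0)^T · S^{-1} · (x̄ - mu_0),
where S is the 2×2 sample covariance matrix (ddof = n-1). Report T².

Step 1 — sample mean vector:
  mean(X) = (2 + 3 + 5 + 7 + 9) / 5 = 26/5 = 5.2
  mean(Y) = (3 + 5 + 7 + 9 + 5) / 5 = 29/5 = 5.8
  x̄ = (5.2, 5.8),  deviation x̄ - mu_0 = (5.2, 5.8) - (2, 6) = (3.2, -0.2).

Step 2 — sample covariance matrix, S[i,j] = (1/(n-1)) · Σ_k (x_{k,i} - mean_i) · (x_{k,j} - mean_j), divisor n-1 = 4:
  S[X,X] = ((-3.2)·(-3.2) + (-2.2)·(-2.2) + (-0.2)·(-0.2) + (1.8)·(1.8) + (3.8)·(3.8)) / 4 = 32.8/4 = 8.2
  S[X,Y] = ((-3.2)·(-2.8) + (-2.2)·(-0.8) + (-0.2)·(1.2) + (1.8)·(3.2) + (3.8)·(-0.8)) / 4 = 13.2/4 = 3.3
  S[Y,Y] = ((-2.8)·(-2.8) + (-0.8)·(-0.8) + (1.2)·(1.2) + (3.2)·(3.2) + (-0.8)·(-0.8)) / 4 = 20.8/4 = 5.2
  S = [[8.2, 3.3],
 [3.3, 5.2]].

Step 3 — invert S. det(S) = 8.2·5.2 - (3.3)² = 31.75.
  S^{-1} = (1/det) · [[d, -b], [-b, a]] = [[0.1638, -0.1039],
 [-0.1039, 0.2583]].

Step 4 — quadratic form (x̄ - mu_0)^T · S^{-1} · (x̄ - mu_0):
  S^{-1} · (x̄ - mu_0) = (0.5449, -0.3843),
  (x̄ - mu_0)^T · [...] = (3.2)·(0.5449) + (-0.2)·(-0.3843) = 1.8205.

Step 5 — scale by n: T² = 5 · 1.8205 = 9.1024.

T² ≈ 9.1024


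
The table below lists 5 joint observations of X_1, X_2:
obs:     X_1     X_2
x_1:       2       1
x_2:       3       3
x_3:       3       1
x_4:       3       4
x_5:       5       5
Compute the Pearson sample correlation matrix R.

Step 1 — column means:
  mean(X_1) = (2 + 3 + 3 + 3 + 5) / 5 = 16/5 = 3.2
  mean(X_2) = (1 + 3 + 1 + 4 + 5) / 5 = 14/5 = 2.8

Step 2 — sample variances and covariances s[i,j] = (1/(n-1)) · Σ_k (x_{k,i} - mean_i) · (x_{k,j} - mean_j), with n-1 = 4:
  s[X_1,X_1] = ((-1.2)·(-1.2) + (-0.2)·(-0.2) + (-0.2)·(-0.2) + (-0.2)·(-0.2) + (1.8)·(1.8)) / 4 = 4.8/4 = 1.2
  s[X_1,X_2] = ((-1.2)·(-1.8) + (-0.2)·(0.2) + (-0.2)·(-1.8) + (-0.2)·(1.2) + (1.8)·(2.2)) / 4 = 6.2/4 = 1.55
  s[X_2,X_2] = ((-1.8)·(-1.8) + (0.2)·(0.2) + (-1.8)·(-1.8) + (1.2)·(1.2) + (2.2)·(2.2)) / 4 = 12.8/4 = 3.2
  Sample standard deviations s_i = √(s[i,i]):
  s(X_1) = √(1.2) = 1.0954
  s(X_2) = √(3.2) = 1.7889

Step 3 — r_{ij} = s_{ij} / (s_i · s_j):
  r[X_1,X_1] = 1 (diagonal).
  r[X_1,X_2] = 1.55 / (1.0954 · 1.7889) = 1.55 / 1.9596 = 0.791
  r[X_2,X_2] = 1 (diagonal).

R is symmetric with unit diagonal. Assembling:

R = [[1, 0.791],
 [0.791, 1]]


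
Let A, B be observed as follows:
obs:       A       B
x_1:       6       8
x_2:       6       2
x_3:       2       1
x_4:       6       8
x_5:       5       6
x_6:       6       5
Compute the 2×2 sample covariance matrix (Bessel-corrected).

Step 1 — column means:
  mean(A) = (6 + 6 + 2 + 6 + 5 + 6) / 6 = 31/6 = 5.1667
  mean(B) = (8 + 2 + 1 + 8 + 6 + 5) / 6 = 30/6 = 5

Step 2 — sample covariance S[i,j] = (1/(n-1)) · Σ_k (x_{k,i} - mean_i) · (x_{k,j} - mean_j), with n-1 = 5.
  S[A,A] = ((0.8333)·(0.8333) + (0.8333)·(0.8333) + (-3.1667)·(-3.1667) + (0.8333)·(0.8333) + (-0.1667)·(-0.1667) + (0.8333)·(0.8333)) / 5 = 12.8333/5 = 2.5667
  S[A,B] = ((0.8333)·(3) + (0.8333)·(-3) + (-3.1667)·(-4) + (0.8333)·(3) + (-0.1667)·(1) + (0.8333)·(0)) / 5 = 15/5 = 3
  S[B,B] = ((3)·(3) + (-3)·(-3) + (-4)·(-4) + (3)·(3) + (1)·(1) + (0)·(0)) / 5 = 44/5 = 8.8

S is symmetric (S[j,i] = S[i,j]). Assembling:

S = [[2.5667, 3],
 [3, 8.8]]


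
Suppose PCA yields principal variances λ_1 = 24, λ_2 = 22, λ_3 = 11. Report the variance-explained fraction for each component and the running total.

Step 1 — total variance = trace(Sigma) = Σ λ_i = 24 + 22 + 11 = 57.

Step 2 — fraction explained by component i = λ_i / Σ λ:
  PC1: 24/57 = 0.4211
  PC2: 22/57 = 0.386
  PC3: 11/57 = 0.193

Step 3 — cumulative fraction after k components = (λ_1 + ... + λ_k) / Σ λ:
  k = 1: 24/57 = 0.4211
  k = 2: (24 + 22)/57 = 46/57 = 0.807
  k = 3: (24 + 22 + 11)/57 = 57/57 = 1

Summary (fraction, with percent):

explained: PC1 0.4211 (42.11%), PC2 0.386 (38.6%), PC3 0.193 (19.3%);  cumulative: 0.4211, 0.807, 1


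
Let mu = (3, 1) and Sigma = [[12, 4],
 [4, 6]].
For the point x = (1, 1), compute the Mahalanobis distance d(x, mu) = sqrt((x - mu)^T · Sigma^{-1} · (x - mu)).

Step 1 — centre the observation: (x - mu) = (-2, 0).

Step 2 — invert Sigma. det(Sigma) = 12·6 - (4)² = 56.
  Sigma^{-1} = (1/det) · [[d, -b], [-b, a]] = [[0.1071, -0.0714],
 [-0.0714, 0.2143]].

Step 3 — form the quadratic (x - mu)^T · Sigma^{-1} · (x - mu):
  Sigma^{-1} · (x - mu) = (-0.2143, 0.1429).
  (x - mu)^T · [Sigma^{-1} · (x - mu)] = (-2)·(-0.2143) + (0)·(0.1429) = 0.4286.

Step 4 — take square root: d = √(0.4286) ≈ 0.6547.

d(x, mu) = √(0.4286) ≈ 0.6547


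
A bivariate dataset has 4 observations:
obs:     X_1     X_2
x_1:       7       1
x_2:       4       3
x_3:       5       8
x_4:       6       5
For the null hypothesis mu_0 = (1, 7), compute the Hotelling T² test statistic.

Step 1 — sample mean vector:
  mean(X_1) = (7 + 4 + 5 + 6) / 4 = 22/4 = 5.5
  mean(X_2) = (1 + 3 + 8 + 5) / 4 = 17/4 = 4.25
  x̄ = (5.5, 4.25),  deviation x̄ - mu_0 = (5.5, 4.25) - (1, 7) = (4.5, -2.75).

Step 2 — sample covariance matrix, S[i,j] = (1/(n-1)) · Σ_k (x_{k,i} - mean_i) · (x_{k,j} - mean_j), divisor n-1 = 3:
  S[X_1,X_1] = ((1.5)·(1.5) + (-1.5)·(-1.5) + (-0.5)·(-0.5) + (0.5)·(0.5)) / 3 = 5/3 = 1.6667
  S[X_1,X_2] = ((1.5)·(-3.25) + (-1.5)·(-1.25) + (-0.5)·(3.75) + (0.5)·(0.75)) / 3 = -4.5/3 = -1.5
  S[X_2,X_2] = ((-3.25)·(-3.25) + (-1.25)·(-1.25) + (3.75)·(3.75) + (0.75)·(0.75)) / 3 = 26.75/3 = 8.9167
  S = [[1.6667, -1.5],
 [-1.5, 8.9167]].

Step 3 — invert S. det(S) = 1.6667·8.9167 - (-1.5)² = 12.6111.
  S^{-1} = (1/det) · [[d, -b], [-b, a]] = [[0.707, 0.1189],
 [0.1189, 0.1322]].

Step 4 — quadratic form (x̄ - mu_0)^T · S^{-1} · (x̄ - mu_0):
  S^{-1} · (x̄ - mu_0) = (2.8546, 0.1718),
  (x̄ - mu_0)^T · [...] = (4.5)·(2.8546) + (-2.75)·(0.1718) = 12.3733.

Step 5 — scale by n: T² = 4 · 12.3733 = 49.4934.

T² ≈ 49.4934


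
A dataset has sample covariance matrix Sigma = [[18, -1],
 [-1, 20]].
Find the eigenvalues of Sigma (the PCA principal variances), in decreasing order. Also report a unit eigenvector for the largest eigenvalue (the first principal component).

Step 1 — characteristic polynomial of 2×2 Sigma:
  det(Sigma - λI) = λ² - trace · λ + det = 0.
  trace = 18 + 20 = 38, det = 18·20 - (-1)² = 359.
Step 2 — discriminant:
  Δ = trace² - 4·det = 1444 - 1436 = 8.
Step 3 — eigenvalues:
  λ = (trace ± √Δ)/2 = (38 ± 2.8284)/2,
  λ_1 = 20.4142,  λ_2 = 17.5858.

Step 4 — unit eigenvector for λ_1: solve (Sigma - λ_1 I)v = 0. First row:
  (18 - 20.4142)·v_x + (-1)·v_y = 0, i.e. (-2.4142)·v_x + (-1)·v_y = 0,
  so v ∝ (b, λ_1 - a) = (-1, 2.4142); multiply by -1 so the first entry is positive: u = (1, -2.4142).
  ||u|| = √((1)² + (-2.4142)²) = √(6.8284) ≈ 2.6131,
  v_1 = u/||u|| ≈ (0.3827, -0.9239) (||v_1|| = 1).

λ_1 = 20.4142,  λ_2 = 17.5858;  v_1 ≈ (0.3827, -0.9239)


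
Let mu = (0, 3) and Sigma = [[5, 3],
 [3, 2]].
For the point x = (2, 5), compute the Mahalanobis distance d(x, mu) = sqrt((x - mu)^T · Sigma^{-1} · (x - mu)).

Step 1 — centre the observation: (x - mu) = (2, 2).

Step 2 — invert Sigma. det(Sigma) = 5·2 - (3)² = 1.
  Sigma^{-1} = (1/det) · [[d, -b], [-b, a]] = [[2, -3],
 [-3, 5]].

Step 3 — form the quadratic (x - mu)^T · Sigma^{-1} · (x - mu):
  Sigma^{-1} · (x - mu) = (-2, 4).
  (x - mu)^T · [Sigma^{-1} · (x - mu)] = (2)·(-2) + (2)·(4) = 4.

Step 4 — take square root: d = √(4) ≈ 2.

d(x, mu) = √(4) ≈ 2


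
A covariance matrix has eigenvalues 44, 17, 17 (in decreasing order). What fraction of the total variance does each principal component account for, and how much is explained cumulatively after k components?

Step 1 — total variance = trace(Sigma) = Σ λ_i = 44 + 17 + 17 = 78.

Step 2 — fraction explained by component i = λ_i / Σ λ:
  PC1: 44/78 = 0.5641
  PC2: 17/78 = 0.2179
  PC3: 17/78 = 0.2179

Step 3 — cumulative fraction after k components = (λ_1 + ... + λ_k) / Σ λ:
  k = 1: 44/78 = 0.5641
  k = 2: (44 + 17)/78 = 61/78 = 0.7821
  k = 3: (44 + 17 + 17)/78 = 78/78 = 1

Summary (fraction, with percent):

explained: PC1 0.5641 (56.41%), PC2 0.2179 (21.79%), PC3 0.2179 (21.79%);  cumulative: 0.5641, 0.7821, 1


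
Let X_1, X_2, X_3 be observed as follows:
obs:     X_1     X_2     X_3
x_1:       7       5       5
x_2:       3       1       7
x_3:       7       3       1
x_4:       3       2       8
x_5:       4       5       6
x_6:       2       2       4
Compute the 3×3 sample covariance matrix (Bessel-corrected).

Step 1 — column means:
  mean(X_1) = (7 + 3 + 7 + 3 + 4 + 2) / 6 = 26/6 = 4.3333
  mean(X_2) = (5 + 1 + 3 + 2 + 5 + 2) / 6 = 18/6 = 3
  mean(X_3) = (5 + 7 + 1 + 8 + 6 + 4) / 6 = 31/6 = 5.1667

Step 2 — sample covariance S[i,j] = (1/(n-1)) · Σ_k (x_{k,i} - mean_i) · (x_{k,j} - mean_j), with n-1 = 5.
  S[X_1,X_1] = ((2.6667)·(2.6667) + (-1.3333)·(-1.3333) + (2.6667)·(2.6667) + (-1.3333)·(-1.3333) + (-0.3333)·(-0.3333) + (-2.3333)·(-2.3333)) / 5 = 23.3333/5 = 4.6667
  S[X_1,X_2] = ((2.6667)·(2) + (-1.3333)·(-2) + (2.6667)·(0) + (-1.3333)·(-1) + (-0.3333)·(2) + (-2.3333)·(-1)) / 5 = 11/5 = 2.2
  S[X_1,X_3] = ((2.6667)·(-0.1667) + (-1.3333)·(1.8333) + (2.6667)·(-4.1667) + (-1.3333)·(2.8333) + (-0.3333)·(0.8333) + (-2.3333)·(-1.1667)) / 5 = -15.3333/5 = -3.0667
  S[X_2,X_2] = ((2)·(2) + (-2)·(-2) + (0)·(0) + (-1)·(-1) + (2)·(2) + (-1)·(-1)) / 5 = 14/5 = 2.8
  S[X_2,X_3] = ((2)·(-0.1667) + (-2)·(1.8333) + (0)·(-4.1667) + (-1)·(2.8333) + (2)·(0.8333) + (-1)·(-1.1667)) / 5 = -4/5 = -0.8
  S[X_3,X_3] = ((-0.1667)·(-0.1667) + (1.8333)·(1.8333) + (-4.1667)·(-4.1667) + (2.8333)·(2.8333) + (0.8333)·(0.8333) + (-1.1667)·(-1.1667)) / 5 = 30.8333/5 = 6.1667

S is symmetric (S[j,i] = S[i,j]). Assembling:

S = [[4.6667, 2.2, -3.0667],
 [2.2, 2.8, -0.8],
 [-3.0667, -0.8, 6.1667]]
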